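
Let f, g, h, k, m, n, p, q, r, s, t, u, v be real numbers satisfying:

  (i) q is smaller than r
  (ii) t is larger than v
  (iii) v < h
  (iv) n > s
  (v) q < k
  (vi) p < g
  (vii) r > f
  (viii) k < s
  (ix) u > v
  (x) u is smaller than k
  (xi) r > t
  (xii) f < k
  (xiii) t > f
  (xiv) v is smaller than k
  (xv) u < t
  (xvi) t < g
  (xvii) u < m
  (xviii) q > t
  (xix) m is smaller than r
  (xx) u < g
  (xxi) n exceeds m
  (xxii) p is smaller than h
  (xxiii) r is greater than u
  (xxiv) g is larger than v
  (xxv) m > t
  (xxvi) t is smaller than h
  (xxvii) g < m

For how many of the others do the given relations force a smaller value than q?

4

The elements the relations force below q are v, u, f, t — no chain reaches any other.
That is 4.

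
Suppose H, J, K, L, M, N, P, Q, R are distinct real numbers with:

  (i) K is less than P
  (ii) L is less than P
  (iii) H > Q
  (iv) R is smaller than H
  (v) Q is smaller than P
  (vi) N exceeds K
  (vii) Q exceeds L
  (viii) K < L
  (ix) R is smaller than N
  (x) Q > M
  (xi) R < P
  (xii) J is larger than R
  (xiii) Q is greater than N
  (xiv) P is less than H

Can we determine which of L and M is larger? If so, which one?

undetermined

Following every chain through M: above M we get Q, P, H.
L is not reached, and no chain runs the other way from L to M.
So the given relations leave the order of M and L undetermined.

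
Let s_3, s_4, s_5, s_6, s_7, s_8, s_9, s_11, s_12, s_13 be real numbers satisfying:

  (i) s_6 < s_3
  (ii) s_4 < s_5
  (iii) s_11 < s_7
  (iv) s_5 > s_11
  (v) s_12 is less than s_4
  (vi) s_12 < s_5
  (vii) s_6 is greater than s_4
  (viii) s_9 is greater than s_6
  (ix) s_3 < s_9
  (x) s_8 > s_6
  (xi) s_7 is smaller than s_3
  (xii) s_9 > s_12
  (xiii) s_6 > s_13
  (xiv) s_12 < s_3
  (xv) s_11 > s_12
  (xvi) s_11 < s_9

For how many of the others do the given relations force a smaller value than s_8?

Directly below s_8: s_6.
One step further: s_13, s_4 (3 so far).
One step further: s_12 (4 so far).
No other element is forced below s_8 by the given relations, so the count is 4.

4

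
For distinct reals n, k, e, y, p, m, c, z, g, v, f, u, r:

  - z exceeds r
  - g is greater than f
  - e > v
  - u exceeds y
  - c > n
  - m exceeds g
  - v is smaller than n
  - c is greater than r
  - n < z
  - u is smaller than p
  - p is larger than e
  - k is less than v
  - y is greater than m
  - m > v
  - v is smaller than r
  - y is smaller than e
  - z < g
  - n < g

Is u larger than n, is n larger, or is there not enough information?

u

The relevant relations are n < z; z < g; g < m; m < y; y < u.
Together: n < z < g < m < y < u.
So u is larger.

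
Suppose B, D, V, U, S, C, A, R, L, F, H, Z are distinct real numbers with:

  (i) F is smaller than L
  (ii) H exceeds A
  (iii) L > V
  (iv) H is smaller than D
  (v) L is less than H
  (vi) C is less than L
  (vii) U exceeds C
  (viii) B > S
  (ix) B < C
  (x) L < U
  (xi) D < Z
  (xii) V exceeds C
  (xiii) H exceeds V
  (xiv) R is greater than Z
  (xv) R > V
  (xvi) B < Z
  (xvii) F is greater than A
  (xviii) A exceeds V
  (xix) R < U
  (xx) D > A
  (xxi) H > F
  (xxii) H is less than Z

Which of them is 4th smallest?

The consecutive relations fix a unique order: S < B < C < V < A < F < L < H < D < Z < R < U.
The 4th smallest is V.

V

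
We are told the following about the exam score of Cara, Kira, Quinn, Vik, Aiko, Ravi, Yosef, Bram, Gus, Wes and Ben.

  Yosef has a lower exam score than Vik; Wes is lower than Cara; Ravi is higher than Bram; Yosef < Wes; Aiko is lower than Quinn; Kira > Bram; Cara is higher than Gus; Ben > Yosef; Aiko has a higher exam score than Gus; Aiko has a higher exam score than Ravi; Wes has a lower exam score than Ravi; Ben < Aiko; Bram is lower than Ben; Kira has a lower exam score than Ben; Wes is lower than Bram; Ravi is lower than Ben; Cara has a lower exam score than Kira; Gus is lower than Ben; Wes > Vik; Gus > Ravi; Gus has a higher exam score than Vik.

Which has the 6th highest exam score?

Gus

Piecing the relations together gives one ordering: Yosef < Vik < Wes < Bram < Ravi < Gus < Cara < Kira < Ben < Aiko < Quinn.
The 6th largest is Gus.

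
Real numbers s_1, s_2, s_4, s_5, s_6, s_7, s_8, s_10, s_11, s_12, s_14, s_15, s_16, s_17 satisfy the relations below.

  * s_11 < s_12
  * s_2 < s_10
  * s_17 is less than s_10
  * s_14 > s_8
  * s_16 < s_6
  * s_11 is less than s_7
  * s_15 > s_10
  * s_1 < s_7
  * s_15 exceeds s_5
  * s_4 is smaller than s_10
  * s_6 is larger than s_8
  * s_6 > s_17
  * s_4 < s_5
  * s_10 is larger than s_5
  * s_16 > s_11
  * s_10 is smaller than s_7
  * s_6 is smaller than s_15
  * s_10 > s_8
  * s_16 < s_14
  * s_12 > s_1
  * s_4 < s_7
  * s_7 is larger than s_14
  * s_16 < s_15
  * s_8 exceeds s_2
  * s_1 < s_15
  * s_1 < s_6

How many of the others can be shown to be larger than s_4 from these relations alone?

4

The elements the relations force above s_4 are s_5, s_10, s_7, s_15 — no chain reaches any other.
That is 4.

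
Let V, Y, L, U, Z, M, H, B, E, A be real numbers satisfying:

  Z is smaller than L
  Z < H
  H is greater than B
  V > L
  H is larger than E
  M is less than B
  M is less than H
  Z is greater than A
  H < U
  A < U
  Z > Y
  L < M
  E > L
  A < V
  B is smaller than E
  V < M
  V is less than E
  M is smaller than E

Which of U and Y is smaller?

Y

Y < Z and Z < L give Y < L.
Then L < M extends the chain to M.
With M < B: Y < Z < L < M < B.
With B < E: Y < Z < L < M < B < E.
With E < H: Y < Z < L < M < B < E < H.
With H < U: Y < Z < L < M < B < E < H < U.
So Y < U; Y is the smaller of the two.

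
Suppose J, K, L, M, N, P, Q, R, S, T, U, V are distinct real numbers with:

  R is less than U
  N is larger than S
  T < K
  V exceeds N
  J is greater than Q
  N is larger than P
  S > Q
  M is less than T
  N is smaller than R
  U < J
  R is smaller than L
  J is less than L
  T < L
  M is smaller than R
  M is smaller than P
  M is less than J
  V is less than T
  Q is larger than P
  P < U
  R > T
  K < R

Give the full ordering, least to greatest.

M < P < Q < S < N < V < T < K < R < U < J < L

The consecutive links are each given: M < P; P < Q; Q < S; S < N; N < V; V < T; T < K; K < R; R < U; U < J; J < L.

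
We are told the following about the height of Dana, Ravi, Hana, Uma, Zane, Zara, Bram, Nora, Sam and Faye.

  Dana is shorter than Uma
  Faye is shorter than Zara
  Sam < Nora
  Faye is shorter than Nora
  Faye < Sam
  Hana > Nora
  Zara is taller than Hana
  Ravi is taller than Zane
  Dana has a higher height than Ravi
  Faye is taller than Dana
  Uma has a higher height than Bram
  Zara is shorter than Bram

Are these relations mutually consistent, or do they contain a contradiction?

consistent

The single ordering Zane < Ravi < Dana < Faye < Sam < Nora < Hana < Zara < Bram < Uma satisfies every listed relation, so no contradiction arises.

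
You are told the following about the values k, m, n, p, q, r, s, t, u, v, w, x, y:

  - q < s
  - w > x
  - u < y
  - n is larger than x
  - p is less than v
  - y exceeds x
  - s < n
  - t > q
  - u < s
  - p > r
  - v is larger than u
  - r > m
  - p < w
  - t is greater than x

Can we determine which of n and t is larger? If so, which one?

undetermined

Following every chain through t: below t we get q, x.
n is not reached, and no chain runs the other way from n to t.
So the given relations leave the order of t and n undetermined.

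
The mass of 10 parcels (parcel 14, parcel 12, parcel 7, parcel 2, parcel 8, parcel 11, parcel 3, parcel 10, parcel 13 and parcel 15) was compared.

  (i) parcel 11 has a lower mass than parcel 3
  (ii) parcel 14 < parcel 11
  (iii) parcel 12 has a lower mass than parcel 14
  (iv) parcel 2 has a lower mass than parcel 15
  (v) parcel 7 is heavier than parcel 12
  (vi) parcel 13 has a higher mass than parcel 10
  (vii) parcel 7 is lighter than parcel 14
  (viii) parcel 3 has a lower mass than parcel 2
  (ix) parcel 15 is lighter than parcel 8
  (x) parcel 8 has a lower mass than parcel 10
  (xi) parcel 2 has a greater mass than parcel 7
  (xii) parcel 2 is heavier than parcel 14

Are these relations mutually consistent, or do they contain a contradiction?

consistent

Every relation is compatible with parcel 12 < parcel 7 < parcel 14 < parcel 11 < parcel 3 < parcel 2 < parcel 15 < parcel 8 < parcel 10 < parcel 13; the set is consistent.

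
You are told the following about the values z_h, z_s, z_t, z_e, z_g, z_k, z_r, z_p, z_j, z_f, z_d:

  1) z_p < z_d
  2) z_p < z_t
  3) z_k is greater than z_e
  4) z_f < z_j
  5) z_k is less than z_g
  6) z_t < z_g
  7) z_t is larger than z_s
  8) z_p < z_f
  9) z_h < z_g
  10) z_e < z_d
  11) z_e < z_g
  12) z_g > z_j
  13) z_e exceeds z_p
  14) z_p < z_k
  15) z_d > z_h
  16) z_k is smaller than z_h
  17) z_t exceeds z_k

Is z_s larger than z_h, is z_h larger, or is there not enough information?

Following every chain through z_h: above z_h we get z_d, z_g; below z_h we get z_p, z_e, z_k.
z_s is not reached, and no chain runs the other way from z_s to z_h.
So the given relations leave the order of z_h and z_s undetermined.

undetermined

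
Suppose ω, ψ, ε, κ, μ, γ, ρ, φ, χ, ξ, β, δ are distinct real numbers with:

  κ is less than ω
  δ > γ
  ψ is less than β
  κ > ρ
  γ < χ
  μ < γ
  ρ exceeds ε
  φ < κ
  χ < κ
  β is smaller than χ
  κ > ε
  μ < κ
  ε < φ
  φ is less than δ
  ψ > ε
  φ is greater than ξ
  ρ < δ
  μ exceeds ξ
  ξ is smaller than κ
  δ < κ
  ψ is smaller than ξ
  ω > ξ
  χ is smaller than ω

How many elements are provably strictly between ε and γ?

3

The relations place ε below γ. An element lies strictly between them when it is forced above ε and also forced below γ.
Above ε: {ψ, ξ, β, φ, ρ, μ, χ, δ, κ, ω}. Below γ: {ψ, ξ, μ}.
Intersection: {ψ, ξ, μ} — 3.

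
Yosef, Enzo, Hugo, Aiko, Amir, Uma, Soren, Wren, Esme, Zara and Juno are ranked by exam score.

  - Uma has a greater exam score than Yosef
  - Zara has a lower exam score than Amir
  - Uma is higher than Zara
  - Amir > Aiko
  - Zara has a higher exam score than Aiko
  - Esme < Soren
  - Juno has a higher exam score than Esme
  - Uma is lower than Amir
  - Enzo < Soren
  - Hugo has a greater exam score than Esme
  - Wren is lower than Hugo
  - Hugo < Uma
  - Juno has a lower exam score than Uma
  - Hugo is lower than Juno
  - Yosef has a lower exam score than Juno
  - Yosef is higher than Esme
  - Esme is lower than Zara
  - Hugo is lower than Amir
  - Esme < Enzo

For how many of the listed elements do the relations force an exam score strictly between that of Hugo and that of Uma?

1

The relations place Hugo below Uma. An element lies strictly between them when it is forced above Hugo and also forced below Uma.
Above Hugo: {Juno, Amir}. Below Uma: {Esme, Wren, Yosef, Aiko, Zara, Juno}.
Intersection: {Juno} — 1.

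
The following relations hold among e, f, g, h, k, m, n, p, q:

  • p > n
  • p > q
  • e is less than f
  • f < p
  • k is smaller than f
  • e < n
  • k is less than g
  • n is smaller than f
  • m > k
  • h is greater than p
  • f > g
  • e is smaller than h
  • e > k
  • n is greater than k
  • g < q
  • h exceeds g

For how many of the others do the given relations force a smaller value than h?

7

Directly below h: e, g, p.
One step further: k, n, q, f (7 so far).
Nothing else is reachable below h; 7 in all.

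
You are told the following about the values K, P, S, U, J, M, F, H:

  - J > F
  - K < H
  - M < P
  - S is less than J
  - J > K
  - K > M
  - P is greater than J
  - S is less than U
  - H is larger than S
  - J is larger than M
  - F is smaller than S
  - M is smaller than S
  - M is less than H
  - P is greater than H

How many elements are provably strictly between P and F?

The relations place F below P. An element lies strictly between them when it is forced above F and also forced below P.
Above F: {S, J, U, H}. Below P: {M, K, S, J, H}.
Intersection: {S, J, H} — 3.

3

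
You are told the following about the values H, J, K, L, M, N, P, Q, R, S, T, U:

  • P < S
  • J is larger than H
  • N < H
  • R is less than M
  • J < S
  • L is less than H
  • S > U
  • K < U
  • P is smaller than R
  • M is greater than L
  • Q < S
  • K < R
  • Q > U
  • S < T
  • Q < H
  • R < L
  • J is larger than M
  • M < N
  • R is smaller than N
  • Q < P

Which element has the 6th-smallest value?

Chaining the given pairs: K < U < Q < P < R < L < M < N < H < J < S < T.
Counting 6 from the smallest end gives L.

L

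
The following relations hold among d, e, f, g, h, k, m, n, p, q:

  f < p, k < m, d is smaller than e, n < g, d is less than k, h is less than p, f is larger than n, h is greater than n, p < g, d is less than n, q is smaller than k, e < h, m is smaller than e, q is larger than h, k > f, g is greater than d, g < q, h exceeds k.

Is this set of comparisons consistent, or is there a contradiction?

We have q < k stated directly, yet also k < m < e < h < p < g < q by chaining the others — so k < q. Contradiction.

inconsistent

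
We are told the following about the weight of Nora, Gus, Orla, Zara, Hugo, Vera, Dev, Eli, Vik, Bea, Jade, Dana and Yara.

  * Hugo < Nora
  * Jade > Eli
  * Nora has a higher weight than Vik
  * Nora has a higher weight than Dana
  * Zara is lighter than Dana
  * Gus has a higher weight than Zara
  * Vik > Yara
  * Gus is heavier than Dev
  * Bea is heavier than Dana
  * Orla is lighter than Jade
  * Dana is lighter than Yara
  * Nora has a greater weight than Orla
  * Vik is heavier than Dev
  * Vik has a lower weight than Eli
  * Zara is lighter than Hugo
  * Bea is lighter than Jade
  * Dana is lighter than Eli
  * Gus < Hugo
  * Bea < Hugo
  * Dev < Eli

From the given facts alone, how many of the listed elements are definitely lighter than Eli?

Directly below Eli: Dev, Dana, Vik.
One step further: Zara, Yara (5 so far).
Nothing else is reachable below Eli; 5 in all.

5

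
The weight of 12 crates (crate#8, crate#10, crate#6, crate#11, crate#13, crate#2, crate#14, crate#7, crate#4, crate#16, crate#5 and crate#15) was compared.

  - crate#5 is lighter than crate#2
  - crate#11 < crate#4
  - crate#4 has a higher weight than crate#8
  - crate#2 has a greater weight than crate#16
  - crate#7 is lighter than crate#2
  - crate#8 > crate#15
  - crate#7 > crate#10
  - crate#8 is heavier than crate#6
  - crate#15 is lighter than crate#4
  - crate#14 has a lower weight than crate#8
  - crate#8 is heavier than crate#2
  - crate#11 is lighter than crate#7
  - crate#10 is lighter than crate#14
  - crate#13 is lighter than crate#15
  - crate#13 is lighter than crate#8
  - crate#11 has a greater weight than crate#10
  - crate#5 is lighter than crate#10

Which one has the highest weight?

crate#16 is not greatest since crate#16 < crate#2; crate#5 is not greatest since crate#5 < crate#10; crate#10 is not greatest since crate#10 < crate#11; crate#14 is not greatest since crate#14 < crate#8; crate#11 is not greatest since crate#11 < crate#7; crate#7 is not greatest since crate#7 < crate#2; crate#6 is not greatest since crate#6 < crate#8; crate#2 is not greatest since crate#2 < crate#8; crate#13 is not greatest since crate#13 < crate#8; crate#15 is not greatest since crate#15 < crate#8; crate#8 is not greatest since crate#8 < crate#4.
Only crate#4 has nothing above it, so crate#4 is the highest weight.

crate#4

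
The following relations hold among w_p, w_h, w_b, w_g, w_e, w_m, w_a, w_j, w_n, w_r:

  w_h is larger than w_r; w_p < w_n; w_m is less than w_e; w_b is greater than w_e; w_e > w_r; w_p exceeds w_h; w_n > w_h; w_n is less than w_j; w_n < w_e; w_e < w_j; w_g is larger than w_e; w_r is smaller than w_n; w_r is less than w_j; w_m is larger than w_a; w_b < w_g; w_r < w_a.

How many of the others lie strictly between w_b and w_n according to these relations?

1

The relations place w_n below w_b. An element lies strictly between them when it is forced above w_n and also forced below w_b.
Above w_n: {w_e, w_j, w_g}. Below w_b: {w_r, w_h, w_p, w_a, w_m, w_e}.
Intersection: {w_e} — 1.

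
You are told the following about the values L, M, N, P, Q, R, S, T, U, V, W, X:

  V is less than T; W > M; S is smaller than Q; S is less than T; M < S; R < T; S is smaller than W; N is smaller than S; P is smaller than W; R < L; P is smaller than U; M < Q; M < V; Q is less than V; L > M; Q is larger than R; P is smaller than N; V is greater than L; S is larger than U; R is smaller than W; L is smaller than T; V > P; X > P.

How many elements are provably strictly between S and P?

Chaining upward from P reaches: U, N, Q, V, X, W, T.
Chaining downward from S reaches: U, M, N.
Strictly between P and S are those in both lists: U, N — 2 elements.

2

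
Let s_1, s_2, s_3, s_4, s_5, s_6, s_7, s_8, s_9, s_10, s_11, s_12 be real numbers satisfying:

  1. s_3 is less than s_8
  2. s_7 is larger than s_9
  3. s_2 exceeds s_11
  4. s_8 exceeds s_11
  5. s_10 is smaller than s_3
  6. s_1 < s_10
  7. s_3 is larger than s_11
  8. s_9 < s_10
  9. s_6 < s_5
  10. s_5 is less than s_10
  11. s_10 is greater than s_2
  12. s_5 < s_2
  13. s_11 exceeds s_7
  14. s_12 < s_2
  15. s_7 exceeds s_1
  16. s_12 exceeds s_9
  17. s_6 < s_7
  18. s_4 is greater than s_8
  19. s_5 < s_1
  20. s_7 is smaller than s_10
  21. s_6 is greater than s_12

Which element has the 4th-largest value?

s_10

Chaining the given pairs: s_9 < s_12 < s_6 < s_5 < s_1 < s_7 < s_11 < s_2 < s_10 < s_3 < s_8 < s_4.
The 4th largest is s_10.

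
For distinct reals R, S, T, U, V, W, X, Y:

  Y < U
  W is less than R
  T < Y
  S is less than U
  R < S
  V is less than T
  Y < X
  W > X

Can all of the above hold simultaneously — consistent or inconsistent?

The single ordering V < T < Y < X < W < R < S < U satisfies every listed relation, so no contradiction arises.

consistent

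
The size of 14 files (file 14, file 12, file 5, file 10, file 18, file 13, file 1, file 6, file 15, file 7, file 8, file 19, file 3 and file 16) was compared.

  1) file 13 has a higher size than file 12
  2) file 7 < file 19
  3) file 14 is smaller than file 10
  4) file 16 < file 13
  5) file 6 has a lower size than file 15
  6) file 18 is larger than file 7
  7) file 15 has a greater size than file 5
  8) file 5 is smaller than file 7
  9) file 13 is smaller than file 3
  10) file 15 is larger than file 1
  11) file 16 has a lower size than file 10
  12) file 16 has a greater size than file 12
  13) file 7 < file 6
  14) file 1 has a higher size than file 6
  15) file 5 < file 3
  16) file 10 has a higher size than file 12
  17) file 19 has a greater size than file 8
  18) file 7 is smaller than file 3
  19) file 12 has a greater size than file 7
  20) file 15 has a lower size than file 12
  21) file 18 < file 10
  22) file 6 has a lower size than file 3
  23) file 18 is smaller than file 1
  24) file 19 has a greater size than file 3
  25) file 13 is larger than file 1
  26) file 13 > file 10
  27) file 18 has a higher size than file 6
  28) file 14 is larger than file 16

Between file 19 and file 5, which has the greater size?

Following the relations from file 5: file 5 < file 7 < file 6 < file 18 < file 1 < file 15 < file 12 < file 16 < file 14 < file 10 < file 13 < file 3 < file 19.
So file 5 < file 19; file 19 is the larger of the two.

file 19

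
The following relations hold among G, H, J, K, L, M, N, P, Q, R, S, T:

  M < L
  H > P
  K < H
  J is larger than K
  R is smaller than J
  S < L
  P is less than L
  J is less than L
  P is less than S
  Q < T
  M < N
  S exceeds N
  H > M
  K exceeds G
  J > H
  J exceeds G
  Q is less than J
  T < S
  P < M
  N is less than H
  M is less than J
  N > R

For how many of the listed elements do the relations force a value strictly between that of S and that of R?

1

The relations place R below S. An element lies strictly between them when it is forced above R and also forced below S.
Above R: {N, H, J, L}. Below S: {P, Q, M, N, T}.
Intersection: {N} — 1.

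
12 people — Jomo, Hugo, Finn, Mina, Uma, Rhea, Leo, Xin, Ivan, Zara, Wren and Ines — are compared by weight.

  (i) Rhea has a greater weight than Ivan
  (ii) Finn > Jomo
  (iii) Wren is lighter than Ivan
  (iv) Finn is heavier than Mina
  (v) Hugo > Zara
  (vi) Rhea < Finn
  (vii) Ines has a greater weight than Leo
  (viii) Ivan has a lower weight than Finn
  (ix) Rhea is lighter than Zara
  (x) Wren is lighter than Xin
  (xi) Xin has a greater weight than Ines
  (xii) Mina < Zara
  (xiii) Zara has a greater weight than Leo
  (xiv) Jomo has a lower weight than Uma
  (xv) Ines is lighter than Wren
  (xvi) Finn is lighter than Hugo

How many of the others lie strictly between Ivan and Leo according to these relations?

The relations place Leo below Ivan. An element lies strictly between them when it is forced above Leo and also forced below Ivan.
Above Leo: {Ines, Wren, Rhea, Zara, Finn, Xin, Hugo}. Below Ivan: {Ines, Wren}.
Intersection: {Ines, Wren} — 2.

2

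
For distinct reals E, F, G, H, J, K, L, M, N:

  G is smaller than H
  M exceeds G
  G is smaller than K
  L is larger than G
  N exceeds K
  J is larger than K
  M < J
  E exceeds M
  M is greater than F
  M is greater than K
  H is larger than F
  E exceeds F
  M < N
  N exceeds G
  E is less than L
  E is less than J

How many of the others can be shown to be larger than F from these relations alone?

Directly above F: M, E, H.
One step further: N, J, L (6 so far).
Nothing else is reachable above F; 6 in all.

6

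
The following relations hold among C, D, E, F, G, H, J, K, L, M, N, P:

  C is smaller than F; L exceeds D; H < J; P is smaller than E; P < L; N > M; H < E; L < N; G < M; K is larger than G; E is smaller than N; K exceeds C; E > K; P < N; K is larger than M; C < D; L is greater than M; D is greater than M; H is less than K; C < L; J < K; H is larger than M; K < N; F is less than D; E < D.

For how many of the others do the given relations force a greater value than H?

6

Directly above H: J, K, E.
One step further: D, N (5 so far).
One step further: L (6 so far).
Nothing else is reachable above H; 6 in all.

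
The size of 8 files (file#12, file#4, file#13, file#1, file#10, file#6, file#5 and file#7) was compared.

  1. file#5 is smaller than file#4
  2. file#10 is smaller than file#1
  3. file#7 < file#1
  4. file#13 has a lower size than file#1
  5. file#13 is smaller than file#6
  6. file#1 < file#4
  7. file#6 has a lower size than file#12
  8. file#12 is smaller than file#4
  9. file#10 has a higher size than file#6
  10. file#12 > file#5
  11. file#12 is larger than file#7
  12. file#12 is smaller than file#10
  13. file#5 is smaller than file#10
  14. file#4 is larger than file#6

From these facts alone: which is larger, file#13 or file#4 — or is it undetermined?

file#4

Chaining the given relations: file#13 < file#6 < file#12 < file#10 < file#1 < file#4.
So file#4 is larger.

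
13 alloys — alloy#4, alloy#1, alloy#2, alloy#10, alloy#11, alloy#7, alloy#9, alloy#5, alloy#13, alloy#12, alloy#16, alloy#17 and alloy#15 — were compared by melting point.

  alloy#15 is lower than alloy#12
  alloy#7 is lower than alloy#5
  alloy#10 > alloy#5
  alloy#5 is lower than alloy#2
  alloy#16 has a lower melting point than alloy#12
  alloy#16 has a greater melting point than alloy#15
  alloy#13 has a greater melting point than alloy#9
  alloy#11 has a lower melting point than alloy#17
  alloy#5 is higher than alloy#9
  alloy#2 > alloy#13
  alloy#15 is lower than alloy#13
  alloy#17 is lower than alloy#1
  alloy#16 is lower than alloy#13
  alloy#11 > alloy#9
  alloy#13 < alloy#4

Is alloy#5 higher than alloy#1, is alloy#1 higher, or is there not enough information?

undetermined

Following every chain through alloy#5: above alloy#5 we get alloy#10, alloy#2; below alloy#5 we get alloy#7, alloy#9.
alloy#1 is not reached, and no chain runs the other way from alloy#1 to alloy#5.
So the given relations leave the order of alloy#5 and alloy#1 undetermined.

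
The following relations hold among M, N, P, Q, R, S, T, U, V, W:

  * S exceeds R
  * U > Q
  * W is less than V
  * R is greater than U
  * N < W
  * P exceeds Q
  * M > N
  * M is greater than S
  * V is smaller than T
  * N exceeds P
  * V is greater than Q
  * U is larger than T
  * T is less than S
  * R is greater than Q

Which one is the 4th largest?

U

The consecutive relations fix a unique order: Q < P < N < W < V < T < U < R < S < M.
Counting 4 from the largest end gives U.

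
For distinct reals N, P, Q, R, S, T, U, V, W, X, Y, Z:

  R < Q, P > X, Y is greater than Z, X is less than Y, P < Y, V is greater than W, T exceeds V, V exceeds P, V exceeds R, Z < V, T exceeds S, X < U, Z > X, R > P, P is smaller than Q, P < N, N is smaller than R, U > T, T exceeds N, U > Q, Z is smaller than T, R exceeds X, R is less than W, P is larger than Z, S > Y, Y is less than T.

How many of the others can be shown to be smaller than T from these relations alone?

9

Directly below T: Z, Y, N, V, S.
One step further: X, P, R, W (9 so far).
Nothing else is reachable below T; 9 in all.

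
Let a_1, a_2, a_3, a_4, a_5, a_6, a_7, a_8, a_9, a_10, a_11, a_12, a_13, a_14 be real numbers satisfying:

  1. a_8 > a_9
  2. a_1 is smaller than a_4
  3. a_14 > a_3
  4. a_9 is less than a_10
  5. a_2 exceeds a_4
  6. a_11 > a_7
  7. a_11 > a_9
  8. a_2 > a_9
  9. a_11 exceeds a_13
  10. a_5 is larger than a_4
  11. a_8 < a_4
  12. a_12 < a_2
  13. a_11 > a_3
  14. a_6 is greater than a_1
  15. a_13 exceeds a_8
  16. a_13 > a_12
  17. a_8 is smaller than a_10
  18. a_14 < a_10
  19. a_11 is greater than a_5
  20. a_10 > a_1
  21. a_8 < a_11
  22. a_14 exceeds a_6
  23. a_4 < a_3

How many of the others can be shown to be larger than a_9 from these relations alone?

9

From a_9 the given relations immediately reach a_8, a_11, a_2, a_10.
From those, a_4, a_13 — 6 in total.
From those, a_5, a_3 — 8 in total.
From those, a_14 — 9 in total.
No other element is forced above a_9 by the given relations, so the count is 9.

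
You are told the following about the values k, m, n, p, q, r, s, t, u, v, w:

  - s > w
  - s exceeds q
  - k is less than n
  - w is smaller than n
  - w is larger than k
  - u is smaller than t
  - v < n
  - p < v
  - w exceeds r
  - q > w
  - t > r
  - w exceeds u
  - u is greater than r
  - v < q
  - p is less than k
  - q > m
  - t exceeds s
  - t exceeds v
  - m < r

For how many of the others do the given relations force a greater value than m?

7

Directly above m: r, q.
One step further: u, w, s, t (6 so far).
One step further: n (7 so far).
No other element is forced above m by the given relations, so the count is 7.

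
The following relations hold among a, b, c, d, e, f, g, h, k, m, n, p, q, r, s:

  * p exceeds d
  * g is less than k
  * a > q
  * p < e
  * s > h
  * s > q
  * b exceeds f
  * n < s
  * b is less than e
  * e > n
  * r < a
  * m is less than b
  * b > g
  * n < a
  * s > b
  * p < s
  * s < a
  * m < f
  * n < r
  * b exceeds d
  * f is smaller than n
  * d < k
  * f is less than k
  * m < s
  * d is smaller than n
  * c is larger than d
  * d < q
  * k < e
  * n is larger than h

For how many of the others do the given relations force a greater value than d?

10

From d the given relations immediately reach c, q, n, b, p, k.
From those, r, s, a, e — 10 in total.
Nothing else is reachable above d; 10 in all.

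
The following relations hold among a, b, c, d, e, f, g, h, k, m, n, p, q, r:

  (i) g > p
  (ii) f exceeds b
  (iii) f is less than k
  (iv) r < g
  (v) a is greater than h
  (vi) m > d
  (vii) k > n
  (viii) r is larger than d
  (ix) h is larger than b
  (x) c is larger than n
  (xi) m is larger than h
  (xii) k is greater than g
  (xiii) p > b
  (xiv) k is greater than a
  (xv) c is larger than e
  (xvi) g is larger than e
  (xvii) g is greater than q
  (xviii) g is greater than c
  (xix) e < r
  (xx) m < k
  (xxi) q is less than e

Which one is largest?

b is not greatest since b < h; f is not greatest since f < k; h is not greatest since h < m; q is not greatest since q < e; p is not greatest since p < g; n is not greatest since n < k; e is not greatest since e < g; d is not greatest since d < r; m is not greatest since m < k; r is not greatest since r < g; a is not greatest since a < k; c is not greatest since c < g; g is not greatest since g < k.
Only k has nothing above it, so k is the largest.

k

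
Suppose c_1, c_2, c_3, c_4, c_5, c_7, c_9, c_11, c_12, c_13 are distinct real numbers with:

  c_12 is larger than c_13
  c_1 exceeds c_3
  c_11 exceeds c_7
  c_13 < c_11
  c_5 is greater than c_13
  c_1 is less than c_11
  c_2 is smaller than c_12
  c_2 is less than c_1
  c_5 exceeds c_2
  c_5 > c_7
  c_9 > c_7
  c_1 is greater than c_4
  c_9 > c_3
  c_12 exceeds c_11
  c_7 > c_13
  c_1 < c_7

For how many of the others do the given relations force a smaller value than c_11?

Directly below c_11: c_1, c_13, c_7.
One step further: c_2, c_4, c_3 (6 so far).
No other element is forced below c_11 by the given relations, so the count is 6.

6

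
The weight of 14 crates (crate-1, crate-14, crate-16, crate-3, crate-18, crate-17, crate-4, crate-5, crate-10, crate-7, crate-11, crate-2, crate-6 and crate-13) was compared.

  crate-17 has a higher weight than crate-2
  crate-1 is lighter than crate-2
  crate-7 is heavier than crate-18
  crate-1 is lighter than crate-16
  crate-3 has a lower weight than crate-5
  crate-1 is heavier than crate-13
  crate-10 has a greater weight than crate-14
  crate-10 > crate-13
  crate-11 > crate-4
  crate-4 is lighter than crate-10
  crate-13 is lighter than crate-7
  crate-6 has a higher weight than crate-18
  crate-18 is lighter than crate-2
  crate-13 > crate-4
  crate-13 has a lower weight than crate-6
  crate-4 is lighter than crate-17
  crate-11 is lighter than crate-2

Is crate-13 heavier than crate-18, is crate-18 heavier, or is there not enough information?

undetermined

Following every chain through crate-18: above crate-18 we get crate-7, crate-6, crate-2, crate-17.
crate-13 is not reached, and no chain runs the other way from crate-13 to crate-18.
So the given relations leave the order of crate-18 and crate-13 undetermined.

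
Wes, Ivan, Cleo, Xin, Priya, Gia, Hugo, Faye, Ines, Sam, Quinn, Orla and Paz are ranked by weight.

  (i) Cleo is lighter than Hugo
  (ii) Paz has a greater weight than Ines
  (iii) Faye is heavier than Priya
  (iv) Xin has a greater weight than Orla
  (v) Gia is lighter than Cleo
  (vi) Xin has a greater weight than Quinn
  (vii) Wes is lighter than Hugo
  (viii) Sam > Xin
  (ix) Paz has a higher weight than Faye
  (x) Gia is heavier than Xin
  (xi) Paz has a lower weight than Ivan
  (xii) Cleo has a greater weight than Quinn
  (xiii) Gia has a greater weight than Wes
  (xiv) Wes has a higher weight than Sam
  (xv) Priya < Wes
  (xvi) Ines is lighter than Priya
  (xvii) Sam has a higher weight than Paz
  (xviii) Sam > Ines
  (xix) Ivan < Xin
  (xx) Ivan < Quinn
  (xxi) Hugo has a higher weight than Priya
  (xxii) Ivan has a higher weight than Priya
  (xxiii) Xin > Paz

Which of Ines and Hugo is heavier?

Hugo

Ines < Priya and Priya < Faye give Ines < Faye.
With Faye < Paz: Ines < Priya < Faye < Paz.
With Paz < Ivan: Ines < Priya < Faye < Paz < Ivan.
Then Ivan < Quinn extends the chain to Quinn.
Then Quinn < Xin extends the chain to Xin.
With Xin < Sam: Ines < Priya < Faye < Paz < Ivan < Quinn < Xin < Sam.
Then Sam < Wes extends the chain to Wes.
Then Wes < Gia extends the chain to Gia.
With Gia < Cleo: Ines < Priya < Faye < Paz < Ivan < Quinn < Xin < Sam < Wes < Gia < Cleo.
With Cleo < Hugo: Ines < Priya < Faye < Paz < Ivan < Quinn < Xin < Sam < Wes < Gia < Cleo < Hugo.
So Ines < Hugo; Hugo is the heavier of the two.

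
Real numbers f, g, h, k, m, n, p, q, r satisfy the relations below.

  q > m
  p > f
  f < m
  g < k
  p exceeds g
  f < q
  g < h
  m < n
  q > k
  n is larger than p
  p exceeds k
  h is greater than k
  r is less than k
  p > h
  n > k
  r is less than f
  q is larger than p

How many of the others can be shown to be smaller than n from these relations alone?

7

Directly below n: k, m, p.
One step further: g, r, h, f (7 so far).
No other element is forced below n by the given relations, so the count is 7.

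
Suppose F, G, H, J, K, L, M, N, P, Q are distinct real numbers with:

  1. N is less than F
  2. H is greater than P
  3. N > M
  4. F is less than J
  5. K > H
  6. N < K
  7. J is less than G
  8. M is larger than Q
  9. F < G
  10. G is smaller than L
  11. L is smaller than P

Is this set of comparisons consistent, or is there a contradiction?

Every relation is compatible with Q < M < N < F < J < G < L < P < H < K; the set is consistent.

consistent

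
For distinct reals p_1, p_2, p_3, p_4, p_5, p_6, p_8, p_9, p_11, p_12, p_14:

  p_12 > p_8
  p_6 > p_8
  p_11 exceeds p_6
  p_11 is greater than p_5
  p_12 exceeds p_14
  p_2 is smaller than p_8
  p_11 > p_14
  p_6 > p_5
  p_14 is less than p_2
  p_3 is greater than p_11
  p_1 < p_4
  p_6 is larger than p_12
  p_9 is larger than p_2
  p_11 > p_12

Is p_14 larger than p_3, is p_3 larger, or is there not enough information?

p_3

Link the given pairs in sequence: p_14 < p_12; p_12 < p_6; p_6 < p_11; p_11 < p_3.
Together: p_14 < p_12 < p_6 < p_11 < p_3.
So p_3 is larger.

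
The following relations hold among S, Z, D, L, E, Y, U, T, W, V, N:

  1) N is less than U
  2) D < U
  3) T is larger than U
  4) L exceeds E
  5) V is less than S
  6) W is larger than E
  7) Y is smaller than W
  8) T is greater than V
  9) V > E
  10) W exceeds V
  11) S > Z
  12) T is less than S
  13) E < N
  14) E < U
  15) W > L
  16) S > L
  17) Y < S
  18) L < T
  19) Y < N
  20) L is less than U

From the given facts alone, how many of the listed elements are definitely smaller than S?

9

The elements the relations force below S are D, Y, E, N, V, L, U, T, Z — no chain reaches any other.
That is 9.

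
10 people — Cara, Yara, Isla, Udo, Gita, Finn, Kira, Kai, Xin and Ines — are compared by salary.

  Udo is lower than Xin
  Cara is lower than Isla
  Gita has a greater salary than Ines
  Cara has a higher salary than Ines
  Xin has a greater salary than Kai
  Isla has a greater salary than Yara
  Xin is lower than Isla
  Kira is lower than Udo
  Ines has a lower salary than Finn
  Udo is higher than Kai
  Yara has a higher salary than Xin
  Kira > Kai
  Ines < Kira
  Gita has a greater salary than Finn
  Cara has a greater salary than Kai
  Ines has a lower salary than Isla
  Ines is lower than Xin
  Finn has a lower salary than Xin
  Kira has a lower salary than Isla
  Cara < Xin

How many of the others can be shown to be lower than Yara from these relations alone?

7

The elements the relations force below Yara are Kai, Ines, Finn, Kira, Udo, Cara, Xin — no chain reaches any other.
That is 7.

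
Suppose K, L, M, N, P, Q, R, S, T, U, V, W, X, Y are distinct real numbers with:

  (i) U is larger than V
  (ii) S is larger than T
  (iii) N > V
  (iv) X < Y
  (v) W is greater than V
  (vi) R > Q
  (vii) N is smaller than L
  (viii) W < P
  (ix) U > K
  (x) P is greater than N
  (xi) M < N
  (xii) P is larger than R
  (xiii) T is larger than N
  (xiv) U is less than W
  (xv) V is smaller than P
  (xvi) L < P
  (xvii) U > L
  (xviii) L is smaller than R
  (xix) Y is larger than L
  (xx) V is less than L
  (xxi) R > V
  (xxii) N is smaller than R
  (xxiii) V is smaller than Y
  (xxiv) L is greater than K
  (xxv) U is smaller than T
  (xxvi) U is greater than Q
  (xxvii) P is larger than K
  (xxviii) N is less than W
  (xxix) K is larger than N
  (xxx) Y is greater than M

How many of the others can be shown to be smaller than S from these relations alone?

From S the given relations immediately reach T.
From those, N, U — 3 in total.
From those, V, Q, M, K, L — 8 in total.
No other element is forced below S by the given relations, so the count is 8.

8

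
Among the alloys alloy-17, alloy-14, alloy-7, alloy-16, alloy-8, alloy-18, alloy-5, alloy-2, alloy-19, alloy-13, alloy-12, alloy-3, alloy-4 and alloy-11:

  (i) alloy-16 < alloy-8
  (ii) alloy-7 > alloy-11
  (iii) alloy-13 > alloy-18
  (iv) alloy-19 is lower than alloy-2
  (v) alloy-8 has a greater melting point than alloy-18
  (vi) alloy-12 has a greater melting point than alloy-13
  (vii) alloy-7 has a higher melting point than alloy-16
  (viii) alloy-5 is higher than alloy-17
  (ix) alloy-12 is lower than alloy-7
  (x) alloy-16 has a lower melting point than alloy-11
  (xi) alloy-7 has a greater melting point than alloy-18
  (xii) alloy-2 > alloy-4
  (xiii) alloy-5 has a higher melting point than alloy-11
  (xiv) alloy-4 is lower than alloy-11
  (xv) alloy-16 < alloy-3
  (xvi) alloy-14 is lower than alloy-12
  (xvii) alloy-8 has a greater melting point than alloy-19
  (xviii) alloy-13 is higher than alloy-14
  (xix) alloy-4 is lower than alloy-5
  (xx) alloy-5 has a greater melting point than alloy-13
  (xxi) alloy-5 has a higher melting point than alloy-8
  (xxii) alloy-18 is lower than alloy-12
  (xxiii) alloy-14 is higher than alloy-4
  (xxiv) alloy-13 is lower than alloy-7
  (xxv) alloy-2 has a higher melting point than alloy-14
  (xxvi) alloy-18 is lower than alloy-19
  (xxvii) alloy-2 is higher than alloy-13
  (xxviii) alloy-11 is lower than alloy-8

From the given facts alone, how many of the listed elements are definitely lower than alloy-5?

Directly below alloy-5: alloy-4, alloy-13, alloy-11, alloy-17, alloy-8.
One step further: alloy-18, alloy-14, alloy-19, alloy-16 (9 so far).
Nothing else is reachable below alloy-5; 9 in all.

9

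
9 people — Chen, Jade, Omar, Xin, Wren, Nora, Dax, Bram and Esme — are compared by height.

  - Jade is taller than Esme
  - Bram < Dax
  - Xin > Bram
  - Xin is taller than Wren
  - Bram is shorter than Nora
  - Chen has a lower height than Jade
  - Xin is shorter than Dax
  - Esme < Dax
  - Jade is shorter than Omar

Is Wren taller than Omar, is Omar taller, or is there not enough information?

Following every chain through Wren: above Wren we get Xin, Dax.
Omar is not reached, and no chain runs the other way from Omar to Wren.
So the given relations leave the order of Wren and Omar undetermined.

undetermined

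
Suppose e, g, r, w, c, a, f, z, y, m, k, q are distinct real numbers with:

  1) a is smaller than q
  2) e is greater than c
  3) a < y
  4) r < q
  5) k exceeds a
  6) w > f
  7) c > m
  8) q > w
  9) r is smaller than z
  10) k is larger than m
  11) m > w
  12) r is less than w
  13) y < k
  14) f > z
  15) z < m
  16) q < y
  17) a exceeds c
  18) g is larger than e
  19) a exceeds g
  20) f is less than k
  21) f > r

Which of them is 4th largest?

Chaining the given pairs: r < z < f < w < m < c < e < g < a < q < y < k.
Counting 4 from the largest end gives a.

a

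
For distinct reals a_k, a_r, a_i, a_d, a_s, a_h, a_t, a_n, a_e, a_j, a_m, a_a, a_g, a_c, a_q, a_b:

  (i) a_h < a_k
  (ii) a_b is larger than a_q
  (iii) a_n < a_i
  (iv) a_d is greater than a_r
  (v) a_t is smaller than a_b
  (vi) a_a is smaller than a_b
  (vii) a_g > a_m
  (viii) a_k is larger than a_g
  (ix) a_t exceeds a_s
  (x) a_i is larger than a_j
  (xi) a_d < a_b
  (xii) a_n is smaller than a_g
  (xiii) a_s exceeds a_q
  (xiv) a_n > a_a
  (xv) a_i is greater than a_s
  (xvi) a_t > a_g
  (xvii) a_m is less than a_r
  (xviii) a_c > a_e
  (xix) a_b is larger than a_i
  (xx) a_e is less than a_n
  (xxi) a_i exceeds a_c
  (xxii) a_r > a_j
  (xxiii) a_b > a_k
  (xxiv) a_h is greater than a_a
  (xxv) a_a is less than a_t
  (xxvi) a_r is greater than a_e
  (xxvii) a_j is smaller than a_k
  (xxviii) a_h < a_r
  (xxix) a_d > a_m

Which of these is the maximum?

a_b

a_e is not greatest since a_e < a_c; a_m is not greatest since a_m < a_r; a_j is not greatest since a_j < a_k; a_c is not greatest since a_c < a_i; a_a is not greatest since a_a < a_n; a_q is not greatest since a_q < a_b; a_n is not greatest since a_n < a_i; a_h is not greatest since a_h < a_r; a_s is not greatest since a_s < a_i; a_r is not greatest since a_r < a_d; a_g is not greatest since a_g < a_k; a_k is not greatest since a_k < a_b; a_i is not greatest since a_i < a_b; a_t is not greatest since a_t < a_b; a_d is not greatest since a_d < a_b.
Only a_b has nothing above it, so a_b is the maximum.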